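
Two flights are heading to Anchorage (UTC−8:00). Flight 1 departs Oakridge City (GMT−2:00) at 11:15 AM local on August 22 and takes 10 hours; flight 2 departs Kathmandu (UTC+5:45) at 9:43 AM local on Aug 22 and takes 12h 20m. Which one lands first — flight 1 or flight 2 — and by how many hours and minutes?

the second, by 6 hours 57 minutes

Flight 1 in UTC: 11:15 AM + 2:00 = 1:15 PM on Aug 22.
+10 hours → arrive 11:15 PM UTC on Aug 22.
Flight 2 in UTC: 9:43 AM − 5:45 = 3:58 AM on Aug 22.
+12 hours and 20 minutes → arrive 4:18 PM UTC on Aug 22.
Flight 2 lands earlier by 6 hours 57 minutes.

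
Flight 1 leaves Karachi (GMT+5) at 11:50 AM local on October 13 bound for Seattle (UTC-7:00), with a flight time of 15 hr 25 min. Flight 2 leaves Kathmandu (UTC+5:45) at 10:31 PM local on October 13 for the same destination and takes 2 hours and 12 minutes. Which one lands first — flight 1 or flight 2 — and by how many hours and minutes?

the second, by 3 hours 17 minutes

Flight 1 in UTC: 11:50 AM − 5:00 = 6:50 AM on Oct 13.
+15 hours 25 minutes → arrive 10:15 PM UTC on Oct 13.
Flight 2 in UTC: 10:31 PM − 5:45 = 4:46 PM on Oct 13.
+2 hours 12 minutes → arrive 6:58 PM UTC on Oct 13.
Flight 2 lands earlier by 3 hours 17 minutes.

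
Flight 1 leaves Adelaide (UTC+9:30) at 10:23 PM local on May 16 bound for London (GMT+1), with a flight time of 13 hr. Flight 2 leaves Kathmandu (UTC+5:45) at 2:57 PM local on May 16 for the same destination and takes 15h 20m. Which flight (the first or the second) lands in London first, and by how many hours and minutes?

Flight 1 in UTC: 10:23 PM − 9:30 = 12:53 PM on May 16.
+13 hours → arrive 1:53 AM UTC on May 17.
Flight 2 in UTC: 2:57 PM − 5:45 = 9:12 AM on May 16.
+15 hours 20 minutes → arrive 12:32 AM UTC on May 17.
Flight 2 lands earlier by 1 hour 21 minutes.

the second, by 1 hour 21 minutes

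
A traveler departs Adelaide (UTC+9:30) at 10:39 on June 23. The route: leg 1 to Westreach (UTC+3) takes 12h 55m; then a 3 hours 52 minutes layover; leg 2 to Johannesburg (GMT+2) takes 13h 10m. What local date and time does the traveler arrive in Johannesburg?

Convert departure to UTC: 10:39 − 9:30 = 01:09 UTC on Jun 23.
Add 12 hours 55 minutes leg 1 → 14:04 UTC.
Add 3 hours 52 minutes layover in Westreach → 17:56 UTC.
Add 13 hours 10 minutes leg 2 → 07:06 UTC (Jun 24).
Johannesburg is UTC+2:00, so local arrival = 07:06 + 2:00 = 09:06 on Jun 24.

09:06 on June 24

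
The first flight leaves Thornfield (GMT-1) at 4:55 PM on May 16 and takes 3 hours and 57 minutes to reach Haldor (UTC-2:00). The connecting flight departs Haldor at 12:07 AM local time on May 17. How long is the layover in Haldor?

4 hours 15 minutes

Convert departure to UTC: 4:55 PM + 1:00 = 5:55 PM UTC on May 16.
Add 3 hours and 57 minutes flight time → 9:52 PM UTC.
Haldor is UTC−2:00, so local arrival = 9:52 PM − 2:00 = 7:52 PM on May 16.
Layover = 12:07 AM − 7:52 PM (+1 day) = 4 hours 15 minutes.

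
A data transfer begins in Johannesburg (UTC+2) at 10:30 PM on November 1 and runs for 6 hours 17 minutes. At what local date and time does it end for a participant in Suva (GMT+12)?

2:47 PM on Nov 2

Convert start to UTC: 10:30 PM − 2:00 = 8:30 PM UTC on Nov 1.
Add 6 hours 17 minutes duration → 2:47 AM UTC (Nov 2).
Suva is UTC+12:00, so local end time = 2:47 AM + 12:00 = 2:47 PM on Nov 2.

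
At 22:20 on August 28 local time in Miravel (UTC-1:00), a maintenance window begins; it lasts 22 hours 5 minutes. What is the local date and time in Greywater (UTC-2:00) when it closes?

19:25 on Aug 29

Convert start to UTC: 22:20 + 1:00 = 23:20 UTC on Aug 28.
Add 22 hours 5 minutes duration → 21:25 UTC (Aug 29).
Greywater is UTC−2:00, so local end time = 21:25 − 2:00 = 19:25 on Aug 29.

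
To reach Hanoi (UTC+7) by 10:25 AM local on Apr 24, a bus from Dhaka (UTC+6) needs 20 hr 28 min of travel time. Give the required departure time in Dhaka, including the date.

Target arrival in UTC: 10:25 AM − 7:00 = 3:25 AM on Apr 24.
Subtract 20 hours and 28 minutes → departure 6:57 AM UTC on Apr 23.
Dhaka is UTC+6:00: 6:57 AM + 6:00 = 12:57 PM on Apr 23.

12:57 PM on April 23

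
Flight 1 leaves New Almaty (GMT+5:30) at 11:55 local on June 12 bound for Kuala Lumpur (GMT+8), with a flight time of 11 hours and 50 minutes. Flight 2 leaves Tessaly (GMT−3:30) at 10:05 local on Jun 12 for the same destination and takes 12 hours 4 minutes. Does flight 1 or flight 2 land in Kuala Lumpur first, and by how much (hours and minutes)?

Flight 1 in UTC: 11:55 − 5:30 = 06:25 on Jun 12.
+11 hours and 50 minutes → arrive 18:15 UTC on Jun 12.
Flight 2 in UTC: 10:05 + 3:30 = 13:35 on Jun 12.
+12 hours 4 minutes → arrive 01:39 UTC on Jun 13.
Flight 1 lands earlier by 7 hours 24 minutes.

the first, by 7 hours 24 minutes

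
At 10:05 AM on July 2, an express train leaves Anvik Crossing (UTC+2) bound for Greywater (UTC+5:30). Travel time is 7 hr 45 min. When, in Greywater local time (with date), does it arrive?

Greywater is 3:30 ahead of Anvik Crossing.
After 7 hours 45 minutes it is 5:50 PM in Anvik Crossing.
Shift by the zone difference: 5:50 PM + 3:30 = 9:20 PM on Jul 2 in Greywater.

9:20 PM on July 2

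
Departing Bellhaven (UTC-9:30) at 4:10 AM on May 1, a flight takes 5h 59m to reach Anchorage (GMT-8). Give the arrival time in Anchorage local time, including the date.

11:39 AM on May 1

Convert departure to UTC: 4:10 AM + 9:30 = 1:40 PM UTC on May 1.
Add 5 hours 59 minutes travel time → 7:39 PM UTC.
Anchorage is UTC−8:00, so local arrival = 7:39 PM − 8:00 = 11:39 AM on May 1.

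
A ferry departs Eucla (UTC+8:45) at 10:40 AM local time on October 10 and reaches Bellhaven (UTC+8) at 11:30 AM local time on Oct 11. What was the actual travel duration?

Departure in UTC: 10:40 AM − 8:45 = 1:55 AM on Oct 10.
Arrival in UTC: 11:30 AM − 8:00 = 3:30 AM on Oct 11.
Elapsed = 3:30 AM − 1:55 AM (+1 day) = 25 hours 35 minutes.

25 hours 35 minutes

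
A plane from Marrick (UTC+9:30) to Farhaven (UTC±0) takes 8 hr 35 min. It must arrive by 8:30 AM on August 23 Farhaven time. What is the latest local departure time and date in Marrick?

9:25 AM on Aug 23

Target arrival is already UTC: 8:30 AM on Aug 23.
Subtract 8 hours and 35 minutes → departure 11:55 PM UTC on Aug 22.
Marrick is UTC+9:30: 11:55 PM + 9:30 = 9:25 AM on Aug 23.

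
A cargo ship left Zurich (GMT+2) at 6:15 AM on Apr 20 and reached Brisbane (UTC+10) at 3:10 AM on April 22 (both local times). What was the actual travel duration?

36 hours 55 minutes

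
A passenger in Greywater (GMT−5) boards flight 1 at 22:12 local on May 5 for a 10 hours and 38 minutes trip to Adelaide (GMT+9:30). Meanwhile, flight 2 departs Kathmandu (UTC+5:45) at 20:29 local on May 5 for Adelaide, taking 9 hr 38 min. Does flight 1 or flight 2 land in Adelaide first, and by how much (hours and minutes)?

Flight 1 in UTC: 22:12 + 5:00 = 03:12 on May 6.
+10 hours and 38 minutes → arrive 13:50 UTC on May 6.
Flight 2 in UTC: 20:29 − 5:45 = 14:44 on May 5.
+9 hours and 38 minutes → arrive 00:22 UTC on May 6.
Flight 2 lands earlier by 13 hours 28 minutes.

the second, by 13 hours 28 minutes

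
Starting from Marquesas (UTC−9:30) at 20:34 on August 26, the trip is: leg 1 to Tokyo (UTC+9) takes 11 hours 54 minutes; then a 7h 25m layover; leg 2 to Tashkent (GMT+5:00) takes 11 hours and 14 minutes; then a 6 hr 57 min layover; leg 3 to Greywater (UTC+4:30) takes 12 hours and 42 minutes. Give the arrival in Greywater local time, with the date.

Convert departure to UTC: 20:34 + 9:30 = 06:04 UTC on Aug 27.
Add 11 hours and 54 minutes leg 1 → 17:58 UTC.
Add 7 hours 25 minutes layover in Tokyo → 01:23 UTC (Aug 28).
Add 11 hours and 14 minutes leg 2 → 12:37 UTC.
Add 6 hours 57 minutes layover in Tashkent → 19:34 UTC.
Add 12 hours 42 minutes leg 3 → 08:16 UTC (Aug 29).
Greywater is UTC+4:30, so local arrival = 08:16 + 4:30 = 12:46 on Aug 29.

12:46 on August 29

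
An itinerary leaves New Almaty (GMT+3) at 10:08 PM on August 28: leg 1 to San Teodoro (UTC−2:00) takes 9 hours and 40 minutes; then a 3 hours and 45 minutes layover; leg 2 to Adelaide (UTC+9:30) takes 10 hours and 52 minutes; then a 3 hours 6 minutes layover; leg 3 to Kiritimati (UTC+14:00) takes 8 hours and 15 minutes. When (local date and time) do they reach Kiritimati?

8:46 PM on August 30

Convert departure to UTC: 10:08 PM − 3:00 = 7:08 PM UTC on Aug 28.
Add 9 hours and 40 minutes leg 1 → 4:48 AM UTC (Aug 29).
Add 3 hours 45 minutes layover in San Teodoro → 8:33 AM UTC.
Add 10 hours and 52 minutes leg 2 → 7:25 PM UTC.
Add 3 hours 6 minutes layover in Adelaide → 10:31 PM UTC.
Add 8 hours and 15 minutes leg 3 → 6:46 AM UTC (Aug 30).
Kiritimati is UTC+14:00, so local arrival = 6:46 AM + 14:00 = 8:46 PM on Aug 30.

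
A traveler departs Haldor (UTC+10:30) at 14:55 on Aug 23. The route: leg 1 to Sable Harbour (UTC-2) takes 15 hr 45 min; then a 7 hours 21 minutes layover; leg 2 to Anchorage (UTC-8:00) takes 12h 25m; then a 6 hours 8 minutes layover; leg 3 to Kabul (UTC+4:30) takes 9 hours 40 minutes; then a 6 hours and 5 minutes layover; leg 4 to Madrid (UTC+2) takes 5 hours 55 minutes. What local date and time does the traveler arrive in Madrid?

21:44 on August 25

Convert departure to UTC: 14:55 − 10:30 = 04:25 UTC on Aug 23.
Add 15 hours and 45 minutes leg 1 → 20:10 UTC.
Add 7 hours 21 minutes layover in Sable Harbour → 03:31 UTC (Aug 24).
Add 12 hours 25 minutes leg 2 → 15:56 UTC.
Add 6 hours and 8 minutes layover in Anchorage → 22:04 UTC.
Add 9 hours and 40 minutes leg 3 → 07:44 UTC (Aug 25).
Add 6 hours and 5 minutes layover in Kabul → 13:49 UTC.
Add 5 hours 55 minutes leg 4 → 19:44 UTC.
Madrid is UTC+2:00, so local arrival = 19:44 + 2:00 = 21:44 on Aug 25.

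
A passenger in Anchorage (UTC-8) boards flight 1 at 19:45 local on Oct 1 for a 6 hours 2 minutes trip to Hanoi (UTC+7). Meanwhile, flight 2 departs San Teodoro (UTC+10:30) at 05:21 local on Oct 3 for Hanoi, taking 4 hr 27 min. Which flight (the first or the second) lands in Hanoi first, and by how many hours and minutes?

Flight 1 in UTC: 19:45 + 8:00 = 03:45 on Oct 2.
+6 hours 2 minutes → arrive 09:47 UTC on Oct 2.
Flight 2 in UTC: 05:21 − 10:30 = 18:51 on Oct 2.
+4 hours and 27 minutes → arrive 23:18 UTC on Oct 2.
Flight 1 lands earlier by 13 hours 31 minutes.

the first, by 13 hours 31 minutes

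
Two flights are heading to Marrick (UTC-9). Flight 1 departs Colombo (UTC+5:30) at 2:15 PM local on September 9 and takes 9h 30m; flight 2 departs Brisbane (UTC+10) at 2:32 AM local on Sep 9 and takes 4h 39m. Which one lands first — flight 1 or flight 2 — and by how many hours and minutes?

Flight 1 in UTC: 2:15 PM − 5:30 = 8:45 AM on Sep 9.
+9 hours 30 minutes → arrive 6:15 PM UTC on Sep 9.
Flight 2 in UTC: 2:32 AM − 10:00 = 4:32 PM on Sep 8.
+4 hours 39 minutes → arrive 9:11 PM UTC on Sep 8.
Flight 2 lands earlier by 21 hours 4 minutes.

the second, by 21 hours 4 minutes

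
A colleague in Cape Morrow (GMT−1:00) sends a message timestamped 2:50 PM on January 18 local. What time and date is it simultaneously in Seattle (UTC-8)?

In UTC: 2:50 PM + 1:00 = 3:50 PM on Jan 18.
Seattle is UTC−8:00: 3:50 PM − 8:00 = 7:50 AM on Jan 18.

7:50 AM on Jan 18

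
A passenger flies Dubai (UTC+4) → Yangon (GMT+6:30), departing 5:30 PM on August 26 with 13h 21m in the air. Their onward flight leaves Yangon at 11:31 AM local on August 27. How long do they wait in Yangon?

Convert departure to UTC: 5:30 PM − 4:00 = 1:30 PM UTC on Aug 26.
Add 13 hours and 21 minutes flight time → 2:51 AM UTC (Aug 27).
Yangon is UTC+6:30, so local arrival = 2:51 AM + 6:30 = 9:21 AM on Aug 27.
Layover = 11:31 AM − 9:21 AM = 2 hours 10 minutes.

2 hours 10 minutes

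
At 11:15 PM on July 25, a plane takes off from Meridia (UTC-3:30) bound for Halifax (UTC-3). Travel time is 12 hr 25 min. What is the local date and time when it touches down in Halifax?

12:10 PM on Jul 26

Halifax is 0:30 ahead of Meridia.
After 12 hours 25 minutes it is 11:40 AM (Jul 26) in Meridia.
Shift by the zone difference: 11:40 AM + 0:30 = 12:10 PM on Jul 26 in Halifax.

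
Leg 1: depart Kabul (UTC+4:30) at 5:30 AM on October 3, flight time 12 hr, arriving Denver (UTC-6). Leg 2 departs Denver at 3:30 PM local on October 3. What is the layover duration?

8 hours 30 minutes

Convert departure to UTC: 5:30 AM − 4:30 = 1:00 AM UTC on Oct 3.
Add 12 hours flight time → 1:00 PM UTC.
Denver is UTC−6:00, so local arrival = 1:00 PM − 6:00 = 7:00 AM on Oct 3.
Layover = 3:30 PM − 7:00 AM = 8 hours 30 minutes.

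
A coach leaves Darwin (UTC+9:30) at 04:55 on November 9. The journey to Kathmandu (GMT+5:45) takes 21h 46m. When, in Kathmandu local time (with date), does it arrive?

Convert departure to UTC: 04:55 − 9:30 = 19:25 UTC on Nov 8.
Add 21 hours 46 minutes travel time → 17:11 UTC (Nov 9).
Kathmandu is UTC+5:45, so local arrival = 17:11 + 5:45 = 22:56 on Nov 9.

22:56 on November 9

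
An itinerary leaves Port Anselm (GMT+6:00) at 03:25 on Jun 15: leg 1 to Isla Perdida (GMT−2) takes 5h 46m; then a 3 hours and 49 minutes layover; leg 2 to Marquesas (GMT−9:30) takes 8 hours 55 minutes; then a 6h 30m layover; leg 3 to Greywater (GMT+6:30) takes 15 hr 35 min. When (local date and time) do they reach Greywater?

Convert departure to UTC: 03:25 − 6:00 = 21:25 UTC on Jun 14.
Add 5 hours and 46 minutes leg 1 → 03:11 UTC (Jun 15).
Add 3 hours 49 minutes layover in Isla Perdida → 07:00 UTC.
Add 8 hours 55 minutes leg 2 → 15:55 UTC.
Add 6 hours and 30 minutes layover in Marquesas → 22:25 UTC.
Add 15 hours and 35 minutes leg 3 → 14:00 UTC (Jun 16).
Greywater is UTC+6:30, so local arrival = 14:00 + 6:30 = 20:30 on Jun 16.

20:30 on Jun 16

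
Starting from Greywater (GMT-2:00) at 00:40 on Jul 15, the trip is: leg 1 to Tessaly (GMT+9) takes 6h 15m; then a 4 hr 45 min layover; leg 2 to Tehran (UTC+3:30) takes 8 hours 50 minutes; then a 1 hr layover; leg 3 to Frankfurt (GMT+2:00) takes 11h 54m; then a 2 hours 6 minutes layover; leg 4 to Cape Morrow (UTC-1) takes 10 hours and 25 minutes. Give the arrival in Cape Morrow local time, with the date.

22:55 on July 16

Convert departure to UTC: 00:40 + 2:00 = 02:40 UTC on Jul 15.
Add 6 hours and 15 minutes leg 1 → 08:55 UTC.
Add 4 hours and 45 minutes layover in Tessaly → 13:40 UTC.
Add 8 hours and 50 minutes leg 2 → 22:30 UTC.
Add 1 hour layover in Tehran → 23:30 UTC.
Add 11 hours 54 minutes leg 3 → 11:24 UTC (Jul 16).
Add 2 hours and 6 minutes layover in Frankfurt → 13:30 UTC.
Add 10 hours 25 minutes leg 4 → 23:55 UTC.
Cape Morrow is UTC−1:00, so local arrival = 23:55 − 1:00 = 22:55 on Jul 16.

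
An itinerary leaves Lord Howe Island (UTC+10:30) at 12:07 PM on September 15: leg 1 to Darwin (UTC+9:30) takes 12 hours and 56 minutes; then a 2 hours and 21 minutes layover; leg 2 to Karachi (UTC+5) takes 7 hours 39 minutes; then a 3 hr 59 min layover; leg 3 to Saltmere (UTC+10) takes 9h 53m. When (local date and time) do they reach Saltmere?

Convert departure to UTC: 12:07 PM − 10:30 = 1:37 AM UTC on Sep 15.
Add 12 hours and 56 minutes leg 1 → 2:33 PM UTC.
Add 2 hours and 21 minutes layover in Darwin → 4:54 PM UTC.
Add 7 hours 39 minutes leg 2 → 12:33 AM UTC (Sep 16).
Add 3 hours and 59 minutes layover in Karachi → 4:32 AM UTC.
Add 9 hours and 53 minutes leg 3 → 2:25 PM UTC.
Saltmere is UTC+10:00, so local arrival = 2:25 PM + 10:00 = 12:25 AM on Sep 17.

12:25 AM on September 17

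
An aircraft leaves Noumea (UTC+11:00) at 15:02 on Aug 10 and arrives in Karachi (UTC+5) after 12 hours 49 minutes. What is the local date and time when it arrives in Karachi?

Convert departure to UTC: 15:02 − 11:00 = 04:02 UTC on Aug 10.
Add 12 hours 49 minutes travel time → 16:51 UTC.
Karachi is UTC+5:00, so local arrival = 16:51 + 5:00 = 21:51 on Aug 10.

21:51 on August 10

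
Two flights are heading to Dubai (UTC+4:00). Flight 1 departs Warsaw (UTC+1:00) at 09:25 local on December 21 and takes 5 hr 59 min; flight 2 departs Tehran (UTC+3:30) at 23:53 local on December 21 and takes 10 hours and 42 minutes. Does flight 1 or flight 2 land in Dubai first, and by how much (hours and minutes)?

the first, by 16 hours 41 minutes

Flight 1 in UTC: 09:25 − 1:00 = 08:25 on Dec 21.
+5 hours and 59 minutes → arrive 14:24 UTC on Dec 21.
Flight 2 in UTC: 23:53 − 3:30 = 20:23 on Dec 21.
+10 hours 42 minutes → arrive 07:05 UTC on Dec 22.
Flight 1 lands earlier by 16 hours 41 minutes.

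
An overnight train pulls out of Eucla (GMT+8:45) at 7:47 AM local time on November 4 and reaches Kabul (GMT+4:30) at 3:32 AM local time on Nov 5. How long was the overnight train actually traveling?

24 hours

Departure in UTC: 7:47 AM − 8:45 = 11:02 PM on Nov 3.
Arrival in UTC: 3:32 AM − 4:30 = 11:02 PM on Nov 4.
Elapsed = 11:02 PM − 11:02 PM (+1 day) = 24 hours.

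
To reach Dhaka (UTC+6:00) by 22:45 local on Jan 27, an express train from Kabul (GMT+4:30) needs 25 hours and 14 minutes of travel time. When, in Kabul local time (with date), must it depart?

Target arrival in UTC: 22:45 − 6:00 = 16:45 on Jan 27.
Subtract 25 hours and 14 minutes → departure 15:31 UTC on Jan 26.
Kabul is UTC+4:30: 15:31 + 4:30 = 20:01 on Jan 26.

20:01 on January 26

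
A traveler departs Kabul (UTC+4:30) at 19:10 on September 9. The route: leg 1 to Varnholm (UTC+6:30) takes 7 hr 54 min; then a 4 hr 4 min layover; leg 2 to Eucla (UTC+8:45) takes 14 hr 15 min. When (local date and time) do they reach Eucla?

01:38 on Sep 11

Convert departure to UTC: 19:10 − 4:30 = 14:40 UTC on Sep 9.
Add 7 hours 54 minutes leg 1 → 22:34 UTC.
Add 4 hours 4 minutes layover in Varnholm → 02:38 UTC (Sep 10).
Add 14 hours and 15 minutes leg 2 → 16:53 UTC.
Eucla is UTC+8:45, so local arrival = 16:53 + 8:45 = 01:38 on Sep 11.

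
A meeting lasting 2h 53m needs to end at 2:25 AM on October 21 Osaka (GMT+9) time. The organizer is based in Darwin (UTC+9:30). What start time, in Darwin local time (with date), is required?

12:02 AM on Oct 21

Target end time in UTC: 2:25 AM − 9:00 = 5:25 PM on Oct 20.
Subtract 2 hours 53 minutes → start 2:32 PM UTC on Oct 20.
Darwin is UTC+9:30: 2:32 PM + 9:30 = 12:02 AM on Oct 21.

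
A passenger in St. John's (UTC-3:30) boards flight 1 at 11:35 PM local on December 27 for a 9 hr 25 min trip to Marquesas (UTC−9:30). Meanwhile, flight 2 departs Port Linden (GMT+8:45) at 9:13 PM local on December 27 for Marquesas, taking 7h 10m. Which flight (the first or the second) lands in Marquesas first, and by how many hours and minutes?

the second, by 16 hours 52 minutes

Flight 1 in UTC: 11:35 PM + 3:30 = 3:05 AM on Dec 28.
+9 hours 25 minutes → arrive 12:30 PM UTC on Dec 28.
Flight 2 in UTC: 9:13 PM − 8:45 = 12:28 PM on Dec 27.
+7 hours and 10 minutes → arrive 7:38 PM UTC on Dec 27.
Flight 2 lands earlier by 16 hours 52 minutes.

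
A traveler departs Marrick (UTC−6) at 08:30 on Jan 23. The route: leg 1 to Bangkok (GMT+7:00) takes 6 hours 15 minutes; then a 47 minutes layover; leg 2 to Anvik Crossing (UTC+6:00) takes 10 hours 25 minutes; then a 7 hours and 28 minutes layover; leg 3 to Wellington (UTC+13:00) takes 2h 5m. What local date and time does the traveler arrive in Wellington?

Convert departure to UTC: 08:30 + 6:00 = 14:30 UTC on Jan 23.
Add 6 hours 15 minutes leg 1 → 20:45 UTC.
Add 47 minutes layover in Bangkok → 21:32 UTC.
Add 10 hours and 25 minutes leg 2 → 07:57 UTC (Jan 24).
Add 7 hours and 28 minutes layover in Anvik Crossing → 15:25 UTC.
Add 2 hours 5 minutes leg 3 → 17:30 UTC.
Wellington is UTC+13:00, so local arrival = 17:30 + 13:00 = 06:30 on Jan 25.

06:30 on January 25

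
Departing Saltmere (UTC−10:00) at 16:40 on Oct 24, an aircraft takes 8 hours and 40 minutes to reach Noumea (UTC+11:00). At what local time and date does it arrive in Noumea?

Convert departure to UTC: 16:40 + 10:00 = 02:40 UTC on Oct 25.
Add 8 hours 40 minutes travel time → 11:20 UTC.
Noumea is UTC+11:00, so local arrival = 11:20 + 11:00 = 22:20 on Oct 25.

22:20 on Oct 25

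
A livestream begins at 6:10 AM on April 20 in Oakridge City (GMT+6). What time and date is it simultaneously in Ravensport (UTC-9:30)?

Ravensport is 15:30 behind Oakridge City.
Shift by the zone difference: 6:10 AM − 15:30 = 2:40 PM on Apr 19 in Ravensport.

2:40 PM on April 19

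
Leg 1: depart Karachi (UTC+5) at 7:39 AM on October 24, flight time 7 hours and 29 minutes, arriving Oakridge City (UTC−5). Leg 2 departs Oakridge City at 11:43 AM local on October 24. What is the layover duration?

Convert departure to UTC: 7:39 AM − 5:00 = 2:39 AM UTC on Oct 24.
Add 7 hours and 29 minutes flight time → 10:08 AM UTC.
Oakridge City is UTC−5:00, so local arrival = 10:08 AM − 5:00 = 5:08 AM on Oct 24.
Layover = 11:43 AM − 5:08 AM = 6 hours 35 minutes.

6 hours 35 minutes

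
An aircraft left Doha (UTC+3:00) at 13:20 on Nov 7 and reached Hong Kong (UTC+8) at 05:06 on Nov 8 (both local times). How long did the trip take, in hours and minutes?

Hong Kong is 5:00 ahead of Doha.
Clock-face elapsed time (ignoring zones) is 15 hours 46 minutes.
Actual elapsed = 15 hours 46 minutes − 5:00 = 10 hours 46 minutes.

10 hours 46 minutes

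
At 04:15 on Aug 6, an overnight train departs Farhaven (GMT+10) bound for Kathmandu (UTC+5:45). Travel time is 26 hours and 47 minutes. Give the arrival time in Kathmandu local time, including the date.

Kathmandu is 4:15 behind Farhaven.
After 26 hours and 47 minutes it is 07:02 (Aug 7) in Farhaven.
Shift by the zone difference: 07:02 − 4:15 = 02:47 on Aug 7 in Kathmandu.

02:47 on August 7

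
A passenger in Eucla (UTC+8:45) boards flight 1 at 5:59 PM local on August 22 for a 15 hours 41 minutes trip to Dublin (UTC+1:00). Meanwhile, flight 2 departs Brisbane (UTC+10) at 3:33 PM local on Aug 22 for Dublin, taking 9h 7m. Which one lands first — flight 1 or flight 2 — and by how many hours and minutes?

the second, by 10 hours 15 minutes

Flight 1 in UTC: 5:59 PM − 8:45 = 9:14 AM on Aug 22.
+15 hours and 41 minutes → arrive 12:55 AM UTC on Aug 23.
Flight 2 in UTC: 3:33 PM − 10:00 = 5:33 AM on Aug 22.
+9 hours 7 minutes → arrive 2:40 PM UTC on Aug 22.
Flight 2 lands earlier by 10 hours 15 minutes.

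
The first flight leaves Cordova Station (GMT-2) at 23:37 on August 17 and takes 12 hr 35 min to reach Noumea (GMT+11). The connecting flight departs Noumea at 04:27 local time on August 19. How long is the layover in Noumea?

3 hours 15 minutes

Convert departure to UTC: 23:37 + 2:00 = 01:37 UTC on Aug 18.
Add 12 hours 35 minutes flight time → 14:12 UTC.
Noumea is UTC+11:00, so local arrival = 14:12 + 11:00 = 01:12 on Aug 19.
Layover = 04:27 − 01:12 = 3 hours 15 minutes.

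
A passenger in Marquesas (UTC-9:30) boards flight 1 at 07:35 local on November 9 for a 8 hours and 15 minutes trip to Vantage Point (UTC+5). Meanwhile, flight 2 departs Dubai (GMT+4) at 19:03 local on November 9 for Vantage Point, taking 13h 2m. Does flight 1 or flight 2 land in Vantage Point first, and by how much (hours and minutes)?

the first, by 2 hours 45 minutes

Flight 1 in UTC: 07:35 + 9:30 = 17:05 on Nov 9.
+8 hours 15 minutes → arrive 01:20 UTC on Nov 10.
Flight 2 in UTC: 19:03 − 4:00 = 15:03 on Nov 9.
+13 hours 2 minutes → arrive 04:05 UTC on Nov 10.
Flight 1 lands earlier by 2 hours 45 minutes.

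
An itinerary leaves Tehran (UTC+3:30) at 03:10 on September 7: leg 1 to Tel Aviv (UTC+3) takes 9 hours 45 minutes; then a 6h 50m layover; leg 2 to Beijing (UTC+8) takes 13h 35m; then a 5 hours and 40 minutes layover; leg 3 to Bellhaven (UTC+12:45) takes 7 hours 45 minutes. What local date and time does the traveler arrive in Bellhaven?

08:00 on Sep 9

Convert departure to UTC: 03:10 − 3:30 = 23:40 UTC on Sep 6.
Add 9 hours and 45 minutes leg 1 → 09:25 UTC (Sep 7).
Add 6 hours 50 minutes layover in Tel Aviv → 16:15 UTC.
Add 13 hours 35 minutes leg 2 → 05:50 UTC (Sep 8).
Add 5 hours 40 minutes layover in Beijing → 11:30 UTC.
Add 7 hours 45 minutes leg 3 → 19:15 UTC.
Bellhaven is UTC+12:45, so local arrival = 19:15 + 12:45 = 08:00 on Sep 9.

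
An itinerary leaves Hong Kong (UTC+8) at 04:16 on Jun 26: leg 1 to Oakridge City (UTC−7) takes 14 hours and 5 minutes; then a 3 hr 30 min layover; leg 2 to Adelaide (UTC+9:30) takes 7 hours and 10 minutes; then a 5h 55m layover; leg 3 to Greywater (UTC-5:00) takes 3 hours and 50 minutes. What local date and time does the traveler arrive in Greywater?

Convert departure to UTC: 04:16 − 8:00 = 20:16 UTC on Jun 25.
Add 14 hours 5 minutes leg 1 → 10:21 UTC (Jun 26).
Add 3 hours 30 minutes layover in Oakridge City → 13:51 UTC.
Add 7 hours and 10 minutes leg 2 → 21:01 UTC.
Add 5 hours 55 minutes layover in Adelaide → 02:56 UTC (Jun 27).
Add 3 hours 50 minutes leg 3 → 06:46 UTC.
Greywater is UTC−5:00, so local arrival = 06:46 − 5:00 = 01:46 on Jun 27.

01:46 on June 27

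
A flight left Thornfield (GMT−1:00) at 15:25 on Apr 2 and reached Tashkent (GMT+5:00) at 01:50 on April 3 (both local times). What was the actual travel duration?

4 hours 25 minutes

Departure in UTC: 15:25 + 1:00 = 16:25 on Apr 2.
Arrival in UTC: 01:50 − 5:00 = 20:50 on Apr 2.
Elapsed = 20:50 − 16:25 = 4 hours 25 minutes.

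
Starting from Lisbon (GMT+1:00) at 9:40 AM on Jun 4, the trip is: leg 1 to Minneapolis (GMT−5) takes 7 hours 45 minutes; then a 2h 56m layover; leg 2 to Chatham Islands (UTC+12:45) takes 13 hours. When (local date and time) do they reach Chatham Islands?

Convert departure to UTC: 9:40 AM − 1:00 = 8:40 AM UTC on Jun 4.
Add 7 hours 45 minutes leg 1 → 4:25 PM UTC.
Add 2 hours 56 minutes layover in Minneapolis → 7:21 PM UTC.
Add 13 hours leg 2 → 8:21 AM UTC (Jun 5).
Chatham Islands is UTC+12:45, so local arrival = 8:21 AM + 12:45 = 9:06 PM on Jun 5.

9:06 PM on June 5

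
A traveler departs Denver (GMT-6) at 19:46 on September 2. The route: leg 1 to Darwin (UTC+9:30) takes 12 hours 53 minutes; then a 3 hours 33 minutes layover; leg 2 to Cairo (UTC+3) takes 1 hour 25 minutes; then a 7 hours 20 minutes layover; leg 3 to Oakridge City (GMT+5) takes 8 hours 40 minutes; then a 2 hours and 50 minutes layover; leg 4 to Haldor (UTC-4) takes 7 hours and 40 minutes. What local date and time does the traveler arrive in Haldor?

Convert departure to UTC: 19:46 + 6:00 = 01:46 UTC on Sep 3.
Add 12 hours 53 minutes leg 1 → 14:39 UTC.
Add 3 hours and 33 minutes layover in Darwin → 18:12 UTC.
Add 1 hour 25 minutes leg 2 → 19:37 UTC.
Add 7 hours 20 minutes layover in Cairo → 02:57 UTC (Sep 4).
Add 8 hours 40 minutes leg 3 → 11:37 UTC.
Add 2 hours 50 minutes layover in Oakridge City → 14:27 UTC.
Add 7 hours 40 minutes leg 4 → 22:07 UTC.
Haldor is UTC−4:00, so local arrival = 22:07 − 4:00 = 18:07 on Sep 4.

18:07 on September 4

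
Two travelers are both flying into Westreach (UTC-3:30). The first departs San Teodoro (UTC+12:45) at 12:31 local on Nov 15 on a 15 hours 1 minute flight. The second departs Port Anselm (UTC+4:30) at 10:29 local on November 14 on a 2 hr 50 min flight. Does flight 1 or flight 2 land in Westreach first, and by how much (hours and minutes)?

Flight 1 in UTC: 12:31 − 12:45 = 23:46 on Nov 14.
+15 hours and 1 minute → arrive 14:47 UTC on Nov 15.
Flight 2 in UTC: 10:29 − 4:30 = 05:59 on Nov 14.
+2 hours 50 minutes → arrive 08:49 UTC on Nov 14.
Flight 2 lands earlier by 29 hours 58 minutes.

the second, by 29 hours 58 minutes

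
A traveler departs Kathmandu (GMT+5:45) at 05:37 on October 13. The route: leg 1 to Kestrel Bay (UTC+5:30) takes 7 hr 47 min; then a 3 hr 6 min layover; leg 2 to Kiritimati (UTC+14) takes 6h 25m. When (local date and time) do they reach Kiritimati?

Convert departure to UTC: 05:37 − 5:45 = 23:52 UTC on Oct 12.
Add 7 hours 47 minutes leg 1 → 07:39 UTC (Oct 13).
Add 3 hours and 6 minutes layover in Kestrel Bay → 10:45 UTC.
Add 6 hours and 25 minutes leg 2 → 17:10 UTC.
Kiritimati is UTC+14:00, so local arrival = 17:10 + 14:00 = 07:10 on Oct 14.

07:10 on October 14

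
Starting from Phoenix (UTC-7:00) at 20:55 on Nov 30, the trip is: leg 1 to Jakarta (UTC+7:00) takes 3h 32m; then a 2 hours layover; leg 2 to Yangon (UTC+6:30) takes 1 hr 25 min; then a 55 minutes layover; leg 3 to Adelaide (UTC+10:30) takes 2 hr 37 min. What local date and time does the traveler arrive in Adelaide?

Convert departure to UTC: 20:55 + 7:00 = 03:55 UTC on Dec 1.
Add 3 hours and 32 minutes leg 1 → 07:27 UTC.
Add 2 hours layover in Jakarta → 09:27 UTC.
Add 1 hour and 25 minutes leg 2 → 10:52 UTC.
Add 55 minutes layover in Yangon → 11:47 UTC.
Add 2 hours and 37 minutes leg 3 → 14:24 UTC.
Adelaide is UTC+10:30, so local arrival = 14:24 + 10:30 = 00:54 on Dec 2.

00:54 on December 2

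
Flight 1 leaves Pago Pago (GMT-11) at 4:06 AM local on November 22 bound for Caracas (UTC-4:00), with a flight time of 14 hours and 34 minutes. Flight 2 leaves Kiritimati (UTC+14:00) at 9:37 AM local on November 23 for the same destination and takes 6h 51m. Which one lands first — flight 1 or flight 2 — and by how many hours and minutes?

the second, by 3 hours 12 minutes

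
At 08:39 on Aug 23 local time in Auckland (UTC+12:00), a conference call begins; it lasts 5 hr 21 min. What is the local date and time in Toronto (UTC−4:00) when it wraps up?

Convert start to UTC: 08:39 − 12:00 = 20:39 UTC on Aug 22.
Add 5 hours and 21 minutes duration → 02:00 UTC (Aug 23).
Toronto is UTC−4:00, so local end time = 02:00 − 4:00 = 22:00 on Aug 22.

22:00 on August 22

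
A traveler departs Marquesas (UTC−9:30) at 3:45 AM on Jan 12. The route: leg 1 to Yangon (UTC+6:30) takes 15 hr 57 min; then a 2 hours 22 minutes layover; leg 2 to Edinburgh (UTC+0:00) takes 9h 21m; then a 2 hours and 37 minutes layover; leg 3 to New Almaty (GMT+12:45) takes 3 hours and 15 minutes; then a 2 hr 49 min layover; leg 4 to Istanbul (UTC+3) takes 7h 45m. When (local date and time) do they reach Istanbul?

12:21 PM on January 14

Convert departure to UTC: 3:45 AM + 9:30 = 1:15 PM UTC on Jan 12.
Add 15 hours 57 minutes leg 1 → 5:12 AM UTC (Jan 13).
Add 2 hours 22 minutes layover in Yangon → 7:34 AM UTC.
Add 9 hours 21 minutes leg 2 → 4:55 PM UTC.
Add 2 hours 37 minutes layover in Edinburgh → 7:32 PM UTC.
Add 3 hours 15 minutes leg 3 → 10:47 PM UTC.
Add 2 hours 49 minutes layover in New Almaty → 1:36 AM UTC (Jan 14).
Add 7 hours 45 minutes leg 4 → 9:21 AM UTC.
Istanbul is UTC+3:00, so local arrival = 9:21 AM + 3:00 = 12:21 PM on Jan 14.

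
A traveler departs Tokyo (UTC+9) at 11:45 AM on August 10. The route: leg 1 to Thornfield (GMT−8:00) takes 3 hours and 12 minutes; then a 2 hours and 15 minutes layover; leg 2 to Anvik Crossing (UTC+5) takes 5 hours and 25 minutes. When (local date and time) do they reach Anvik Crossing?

6:37 PM on August 10

Convert departure to UTC: 11:45 AM − 9:00 = 2:45 AM UTC on Aug 10.
Add 3 hours 12 minutes leg 1 → 5:57 AM UTC.
Add 2 hours 15 minutes layover in Thornfield → 8:12 AM UTC.
Add 5 hours and 25 minutes leg 2 → 1:37 PM UTC.
Anvik Crossing is UTC+5:00, so local arrival = 1:37 PM + 5:00 = 6:37 PM on Aug 10.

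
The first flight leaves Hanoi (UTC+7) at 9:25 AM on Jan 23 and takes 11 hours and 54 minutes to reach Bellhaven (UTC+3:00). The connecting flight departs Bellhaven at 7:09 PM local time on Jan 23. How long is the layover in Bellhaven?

1 hour 50 minutes

Convert departure to UTC: 9:25 AM − 7:00 = 2:25 AM UTC on Jan 23.
Add 11 hours 54 minutes flight time → 2:19 PM UTC.
Bellhaven is UTC+3:00, so local arrival = 2:19 PM + 3:00 = 5:19 PM on Jan 23.
Layover = 7:09 PM − 5:19 PM = 1 hour 50 minutes.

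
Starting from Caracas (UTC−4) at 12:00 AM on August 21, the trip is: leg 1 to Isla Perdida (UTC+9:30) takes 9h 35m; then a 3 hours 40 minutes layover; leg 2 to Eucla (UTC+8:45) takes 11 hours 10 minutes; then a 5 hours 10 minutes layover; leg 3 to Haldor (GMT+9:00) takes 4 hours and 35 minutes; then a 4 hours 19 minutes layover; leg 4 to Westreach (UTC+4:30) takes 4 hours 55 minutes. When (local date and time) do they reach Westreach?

3:54 AM on Aug 23

Convert departure to UTC: 12:00 AM + 4:00 = 4:00 AM UTC on Aug 21.
Add 9 hours 35 minutes leg 1 → 1:35 PM UTC.
Add 3 hours and 40 minutes layover in Isla Perdida → 5:15 PM UTC.
Add 11 hours 10 minutes leg 2 → 4:25 AM UTC (Aug 22).
Add 5 hours and 10 minutes layover in Eucla → 9:35 AM UTC.
Add 4 hours and 35 minutes leg 3 → 2:10 PM UTC.
Add 4 hours 19 minutes layover in Haldor → 6:29 PM UTC.
Add 4 hours 55 minutes leg 4 → 11:24 PM UTC.
Westreach is UTC+4:30, so local arrival = 11:24 PM + 4:30 = 3:54 AM on Aug 23.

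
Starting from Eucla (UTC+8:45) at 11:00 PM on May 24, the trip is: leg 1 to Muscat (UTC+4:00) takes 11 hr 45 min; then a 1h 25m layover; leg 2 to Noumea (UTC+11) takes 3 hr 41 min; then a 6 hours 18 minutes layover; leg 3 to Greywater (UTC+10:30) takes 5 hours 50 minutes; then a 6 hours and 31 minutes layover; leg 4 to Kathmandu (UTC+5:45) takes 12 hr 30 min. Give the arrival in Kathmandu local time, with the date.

Convert departure to UTC: 11:00 PM − 8:45 = 2:15 PM UTC on May 24.
Add 11 hours and 45 minutes leg 1 → 2:00 AM UTC (May 25).
Add 1 hour 25 minutes layover in Muscat → 3:25 AM UTC.
Add 3 hours 41 minutes leg 2 → 7:06 AM UTC.
Add 6 hours and 18 minutes layover in Noumea → 1:24 PM UTC.
Add 5 hours 50 minutes leg 3 → 7:14 PM UTC.
Add 6 hours and 31 minutes layover in Greywater → 1:45 AM UTC (May 26).
Add 12 hours and 30 minutes leg 4 → 2:15 PM UTC.
Kathmandu is UTC+5:45, so local arrival = 2:15 PM + 5:45 = 8:00 PM on May 26.

8:00 PM on May 26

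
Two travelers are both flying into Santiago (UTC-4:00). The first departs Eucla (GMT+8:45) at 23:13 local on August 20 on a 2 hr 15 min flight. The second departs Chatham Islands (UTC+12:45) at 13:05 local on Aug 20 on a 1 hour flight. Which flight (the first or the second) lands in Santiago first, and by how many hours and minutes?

the second, by 15 hours 23 minutes

Flight 1 in UTC: 23:13 − 8:45 = 14:28 on Aug 20.
+2 hours 15 minutes → arrive 16:43 UTC on Aug 20.
Flight 2 in UTC: 13:05 − 12:45 = 00:20 on Aug 20.
+1 hour → arrive 01:20 UTC on Aug 20.
Flight 2 lands earlier by 15 hours 23 minutes.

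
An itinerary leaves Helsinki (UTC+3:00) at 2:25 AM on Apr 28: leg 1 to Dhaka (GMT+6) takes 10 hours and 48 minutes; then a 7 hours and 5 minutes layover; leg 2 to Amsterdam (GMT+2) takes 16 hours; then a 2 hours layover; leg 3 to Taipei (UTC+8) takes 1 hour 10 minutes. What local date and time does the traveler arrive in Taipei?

8:28 PM on April 29

Convert departure to UTC: 2:25 AM − 3:00 = 11:25 PM UTC on Apr 27.
Add 10 hours 48 minutes leg 1 → 10:13 AM UTC (Apr 28).
Add 7 hours and 5 minutes layover in Dhaka → 5:18 PM UTC.
Add 16 hours leg 2 → 9:18 AM UTC (Apr 29).
Add 2 hours layover in Amsterdam → 11:18 AM UTC.
Add 1 hour and 10 minutes leg 3 → 12:28 PM UTC.
Taipei is UTC+8:00, so local arrival = 12:28 PM + 8:00 = 8:28 PM on Apr 29.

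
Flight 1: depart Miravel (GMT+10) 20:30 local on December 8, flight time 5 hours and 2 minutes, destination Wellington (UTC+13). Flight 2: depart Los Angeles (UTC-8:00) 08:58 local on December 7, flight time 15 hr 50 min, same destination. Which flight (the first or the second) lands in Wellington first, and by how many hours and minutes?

Flight 1 in UTC: 20:30 − 10:00 = 10:30 on Dec 8.
+5 hours 2 minutes → arrive 15:32 UTC on Dec 8.
Flight 2 in UTC: 08:58 + 8:00 = 16:58 on Dec 7.
+15 hours 50 minutes → arrive 08:48 UTC on Dec 8.
Flight 2 lands earlier by 6 hours 44 minutes.

the second, by 6 hours 44 minutes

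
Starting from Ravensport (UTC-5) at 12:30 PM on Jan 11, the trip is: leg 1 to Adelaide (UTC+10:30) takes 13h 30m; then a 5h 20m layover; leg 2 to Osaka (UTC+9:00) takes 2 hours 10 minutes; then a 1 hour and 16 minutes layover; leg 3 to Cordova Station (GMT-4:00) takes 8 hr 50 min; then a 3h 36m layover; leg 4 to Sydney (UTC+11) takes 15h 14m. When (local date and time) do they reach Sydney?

Convert departure to UTC: 12:30 PM + 5:00 = 5:30 PM UTC on Jan 11.
Add 13 hours 30 minutes leg 1 → 7:00 AM UTC (Jan 12).
Add 5 hours 20 minutes layover in Adelaide → 12:20 PM UTC.
Add 2 hours 10 minutes leg 2 → 2:30 PM UTC.
Add 1 hour 16 minutes layover in Osaka → 3:46 PM UTC.
Add 8 hours and 50 minutes leg 3 → 12:36 AM UTC (Jan 13).
Add 3 hours and 36 minutes layover in Cordova Station → 4:12 AM UTC.
Add 15 hours and 14 minutes leg 4 → 7:26 PM UTC.
Sydney is UTC+11:00, so local arrival = 7:26 PM + 11:00 = 6:26 AM on Jan 14.

6:26 AM on January 14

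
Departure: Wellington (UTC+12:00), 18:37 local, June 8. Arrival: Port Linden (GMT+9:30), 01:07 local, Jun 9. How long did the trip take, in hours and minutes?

9 hours

Port Linden is 2:30 behind Wellington.
Clock-face elapsed time (ignoring zones) is 6 hours 30 minutes.
Actual elapsed = 6 hours 30 minutes + 2:30 = 9 hours.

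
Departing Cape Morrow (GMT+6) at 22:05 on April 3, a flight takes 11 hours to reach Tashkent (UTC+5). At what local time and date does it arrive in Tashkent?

08:05 on April 4

Convert departure to UTC: 22:05 − 6:00 = 16:05 UTC on Apr 3.
Add 11 hours travel time → 03:05 UTC (Apr 4).
Tashkent is UTC+5:00, so local arrival = 03:05 + 5:00 = 08:05 on Apr 4.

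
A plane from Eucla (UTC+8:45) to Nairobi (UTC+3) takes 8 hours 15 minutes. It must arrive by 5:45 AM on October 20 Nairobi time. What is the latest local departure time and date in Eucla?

3:15 AM on October 20

Target arrival in UTC: 5:45 AM − 3:00 = 2:45 AM on Oct 20.
Subtract 8 hours and 15 minutes → departure 6:30 PM UTC on Oct 19.
Eucla is UTC+8:45: 6:30 PM + 8:45 = 3:15 AM on Oct 20.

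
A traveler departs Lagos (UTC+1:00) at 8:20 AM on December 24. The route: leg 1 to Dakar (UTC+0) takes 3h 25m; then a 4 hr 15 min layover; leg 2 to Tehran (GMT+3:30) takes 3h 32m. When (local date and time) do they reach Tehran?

Convert departure to UTC: 8:20 AM − 1:00 = 7:20 AM UTC on Dec 24.
Add 3 hours 25 minutes leg 1 → 10:45 AM UTC.
Add 4 hours and 15 minutes layover in Dakar → 3:00 PM UTC.
Add 3 hours 32 minutes leg 2 → 6:32 PM UTC.
Tehran is UTC+3:30, so local arrival = 6:32 PM + 3:30 = 10:02 PM on Dec 24.

10:02 PM on December 24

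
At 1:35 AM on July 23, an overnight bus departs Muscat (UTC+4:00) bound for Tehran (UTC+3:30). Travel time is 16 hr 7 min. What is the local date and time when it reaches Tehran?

5:12 PM on July 23

Convert departure to UTC: 1:35 AM − 4:00 = 9:35 PM UTC on Jul 22.
Add 16 hours 7 minutes travel time → 1:42 PM UTC (Jul 23).
Tehran is UTC+3:30, so local arrival = 1:42 PM + 3:30 = 5:12 PM on Jul 23.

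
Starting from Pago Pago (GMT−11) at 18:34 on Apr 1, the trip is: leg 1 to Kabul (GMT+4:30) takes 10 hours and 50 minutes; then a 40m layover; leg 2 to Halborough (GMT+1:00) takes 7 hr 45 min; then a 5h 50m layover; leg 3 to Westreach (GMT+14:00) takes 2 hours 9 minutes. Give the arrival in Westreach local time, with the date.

Convert departure to UTC: 18:34 + 11:00 = 05:34 UTC on Apr 2.
Add 10 hours and 50 minutes leg 1 → 16:24 UTC.
Add 40 minutes layover in Kabul → 17:04 UTC.
Add 7 hours and 45 minutes leg 2 → 00:49 UTC (Apr 3).
Add 5 hours 50 minutes layover in Halborough → 06:39 UTC.
Add 2 hours and 9 minutes leg 3 → 08:48 UTC.
Westreach is UTC+14:00, so local arrival = 08:48 + 14:00 = 22:48 on Apr 3.

22:48 on April 3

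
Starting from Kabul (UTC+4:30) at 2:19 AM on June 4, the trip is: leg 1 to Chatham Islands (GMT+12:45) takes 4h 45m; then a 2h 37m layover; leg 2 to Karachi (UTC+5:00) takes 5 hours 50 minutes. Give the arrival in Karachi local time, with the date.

Convert departure to UTC: 2:19 AM − 4:30 = 9:49 PM UTC on Jun 3.
Add 4 hours and 45 minutes leg 1 → 2:34 AM UTC (Jun 4).
Add 2 hours 37 minutes layover in Chatham Islands → 5:11 AM UTC.
Add 5 hours and 50 minutes leg 2 → 11:01 AM UTC.
Karachi is UTC+5:00, so local arrival = 11:01 AM + 5:00 = 4:01 PM on Jun 4.

4:01 PM on June 4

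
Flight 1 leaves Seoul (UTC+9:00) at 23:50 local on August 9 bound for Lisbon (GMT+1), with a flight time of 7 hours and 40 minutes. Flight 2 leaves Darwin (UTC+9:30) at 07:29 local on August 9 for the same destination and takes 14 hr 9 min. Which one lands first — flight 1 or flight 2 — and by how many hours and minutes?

Flight 1 in UTC: 23:50 − 9:00 = 14:50 on Aug 9.
+7 hours 40 minutes → arrive 22:30 UTC on Aug 9.
Flight 2 in UTC: 07:29 − 9:30 = 21:59 on Aug 8.
+14 hours 9 minutes → arrive 12:08 UTC on Aug 9.
Flight 2 lands earlier by 10 hours 22 minutes.

the second, by 10 hours 22 minutes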